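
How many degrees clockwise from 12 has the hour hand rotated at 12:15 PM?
The hour hand moves 30 degrees per hour and 0.5 degrees per minute.
At 12:15: (0) x 30 + 15 x 0.5 = 0 + 7.5 = 7.5 degrees

Final answer: 7.5 degrees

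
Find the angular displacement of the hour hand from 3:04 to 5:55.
The hour hand moves 0.5 degrees per minute.
Time elapsed: 5:55 - 3:04 = 171 minutes
Angular displacement: 171 x 0.5 = 85.5 degrees

Final answer: 85.5 degrees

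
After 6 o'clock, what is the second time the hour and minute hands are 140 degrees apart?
At t minutes past 6:00, the hour hand is at 30 x 6 + 0.5t degrees and the minute hand is at 6t degrees.
The smaller angle between them is 140 degrees when |30H - 5.5t| = 140 or |30H - 5.5t| = 220.
With H = 6, solve 30 x 6 - 5.5t = +/- target for each target:
  t = (30 x 6 - 140) / 5.5 = 7.27
  t = (30 x 6 + 140) / 5.5 = 58.18
  t = (30 x 6 - 220) / 5.5 = -7.27 (outside (0, 60))
  t = (30 x 6 + 220) / 5.5 = 72.73 (outside (0, 60))
Valid solutions in (0, 60): {7.27, 58.18} minutes.
The second occurrence is t = 58.18 minutes.
The hands form a 140-degree angle at 58.18 minutes past 6:00.

Final answer: 58.18 minutes past 6:00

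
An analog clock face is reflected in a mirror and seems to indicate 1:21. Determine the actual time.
Reflection across the vertical (12-6) axis maps a hand at angle A degrees to (360 - A) degrees, which sends a reading of T minutes past 12:00 to (720 - T) minutes past 12:00.
Mirror reads 1:21 = 81 minutes past 12:00.
Actual time: (720 - 81) mod 720 = 639 minutes = 10:39.

Final answer: 10:39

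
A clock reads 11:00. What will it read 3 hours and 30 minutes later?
Starting time: 11:00
Adding 30 minutes to 0 minutes: 0 + 30 = 30 minutes
Adding 3 hours: 11 + 3 = 14 - 12 = 2
Final time: 2:30

Final answer: 2:30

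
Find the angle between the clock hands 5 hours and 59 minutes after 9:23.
First find the time 5 hours and 59 minutes after 9:23.
Total minutes: 9 x 60 + 23 + 5 x 60 + 59 = 922.
922 mod 720 = 202 minutes = 3:22.
Now compute the angle at 3:22:
Hour hand: 3 x 30 + 22 x 0.5 = 101 degrees
Minute hand: 22 x 6 = 132 degrees
Difference: |101 - 132| = 31 degrees
The angle is 31 degrees

Final answer: 31 degrees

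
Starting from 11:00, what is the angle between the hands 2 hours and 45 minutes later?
First find the time 2 hours and 45 minutes after 11:00.
Total minutes: 11 x 60 + 0 + 2 x 60 + 45 = 825.
825 mod 720 = 105 minutes = 1:45.
Now compute the angle at 1:45:
Hour hand: 1 x 30 + 45 x 0.5 = 52.5 degrees
Minute hand: 45 x 6 = 270 degrees
Difference: |52.5 - 270| = 217.5 degrees
Smaller angle: 360 - 217.5 = 142.5 degrees

Final answer: 142.5 degrees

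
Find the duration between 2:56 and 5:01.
From 2:56 to 5:01:
(5 x 60 + 1) - (2 x 60 + 56) = 301 - 176 = 125 minutes
= 2 hours and 5 minutes

Final answer: 2 hours and 5 minutes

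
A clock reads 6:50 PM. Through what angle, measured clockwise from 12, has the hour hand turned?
The hour hand moves 30 degrees per hour and 0.5 degrees per minute.
At 6:50: (6) x 30 + 50 x 0.5 = 180 + 25 = 205 degrees

Final answer: 205 degrees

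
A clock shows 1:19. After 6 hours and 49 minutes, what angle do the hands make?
First find the time 6 hours and 49 minutes after 1:19.
Total minutes: 1 x 60 + 19 + 6 x 60 + 49 = 488.
488 mod 720 = 488 minutes = 8:08.
Now compute the angle at 8:08:
Hour hand: 8 x 30 + 8 x 0.5 = 244 degrees
Minute hand: 8 x 6 = 48 degrees
Difference: |244 - 48| = 196 degrees
Smaller angle: 360 - 196 = 164 degrees

Final answer: 164 degrees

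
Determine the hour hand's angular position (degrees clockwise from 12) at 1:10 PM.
The hour hand moves 30 degrees per hour and 0.5 degrees per minute.
At 1:10: (1) x 30 + 10 x 0.5 = 30 + 5 = 35 degrees

Final answer: 35 degrees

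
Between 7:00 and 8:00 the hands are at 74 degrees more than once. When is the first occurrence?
At t minutes past 7:00, the hour hand is at 30 x 7 + 0.5t degrees and the minute hand is at 6t degrees.
The smaller angle between them is 74 degrees when |30H - 5.5t| = 74 or |30H - 5.5t| = 286.
With H = 7, solve 30 x 7 - 5.5t = +/- target for each target:
  t = (30 x 7 - 74) / 5.5 = 24.73
  t = (30 x 7 + 74) / 5.5 = 51.64
  t = (30 x 7 - 286) / 5.5 = -13.82 (outside (0, 60))
  t = (30 x 7 + 286) / 5.5 = 90.18 (outside (0, 60))
Valid solutions in (0, 60): {24.73, 51.64} minutes.
The first occurrence is t = 24.73 minutes.
The hands form a 74-degree angle at 24.73 minutes past 7:00.

Final answer: 24.73 minutes past 7:00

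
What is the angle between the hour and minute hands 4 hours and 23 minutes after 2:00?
First find the time 4 hours and 23 minutes after 2:00.
Total minutes: 2 x 60 + 0 + 4 x 60 + 23 = 383.
383 mod 720 = 383 minutes = 6:23.
Now compute the angle at 6:23:
Hour hand: 6 x 30 + 23 x 0.5 = 191.5 degrees
Minute hand: 23 x 6 = 138 degrees
Difference: |191.5 - 138| = 53.5 degrees
The angle is 53.5 degrees

Final answer: 53.5 degrees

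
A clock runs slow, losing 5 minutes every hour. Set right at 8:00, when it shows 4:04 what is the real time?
For every 60 true minutes, the faulty clock advances 55 minutes, so 1 faulty-clock minute corresponds to 60/55 true minutes.
From 8:00 to 4:04 on the faulty dial is 484 minutes.
True elapsed: 484 x 60/55 = 528 minutes = 8 hours and 48 minutes.
True time: 8:00 + 8 hours and 48 minutes = 4:48.

Final answer: 4:48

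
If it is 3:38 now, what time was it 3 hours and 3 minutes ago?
Starting time: 3:38 = 218 total minutes past 12:00
Subtracting: 3 hours and 3 minutes = 183 minutes
218 - 183 = 35 minutes
= 35 minutes past 12:00 = 12:35

Final answer: 12:35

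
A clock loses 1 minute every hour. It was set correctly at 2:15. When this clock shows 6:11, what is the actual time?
For every 60 true minutes, the faulty clock advances 59 minutes, so 1 faulty-clock minute corresponds to 60/59 true minutes.
From 2:15 to 6:11 on the faulty dial is 236 minutes.
True elapsed: 236 x 60/59 = 240 minutes = 4 hours.
True time: 2:15 + 4 hours = 6:15.

Final answer: 6:15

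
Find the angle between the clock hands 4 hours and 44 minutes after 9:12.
First find the time 4 hours and 44 minutes after 9:12.
Total minutes: 9 x 60 + 12 + 4 x 60 + 44 = 836.
836 mod 720 = 116 minutes = 1:56.
Now compute the angle at 1:56:
Hour hand: 1 x 30 + 56 x 0.5 = 58 degrees
Minute hand: 56 x 6 = 336 degrees
Difference: |58 - 336| = 278 degrees
Smaller angle: 360 - 278 = 82 degrees

Final answer: 82 degrees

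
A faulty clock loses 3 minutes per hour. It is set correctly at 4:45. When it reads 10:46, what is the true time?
For every 60 true minutes, the faulty clock advances 57 minutes, so 1 faulty-clock minute corresponds to 60/57 true minutes.
From 4:45 to 10:46 on the faulty dial is 361 minutes.
True elapsed: 361 x 60/57 = 380 minutes = 6 hours and 20 minutes.
True time: 4:45 + 6 hours and 20 minutes = 11:05.

Final answer: 11:05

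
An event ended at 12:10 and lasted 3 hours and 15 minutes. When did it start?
Starting time: 12:10 = 10 total minutes past 12:00
Subtracting: 3 hours and 15 minutes = 195 minutes
10 - 195 = -185 (negative, add 12 hours = 720) = 535 minutes
= 8 hours and 55 minutes past 12:00 = 8:55

Final answer: 8:55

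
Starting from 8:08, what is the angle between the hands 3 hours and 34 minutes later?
First find the time 3 hours and 34 minutes after 8:08.
Total minutes: 8 x 60 + 8 + 3 x 60 + 34 = 702.
702 mod 720 = 702 minutes = 11:42.
Now compute the angle at 11:42:
Hour hand: 11 x 30 + 42 x 0.5 = 351 degrees
Minute hand: 42 x 6 = 252 degrees
Difference: |351 - 252| = 99 degrees
The angle is 99 degrees

Final answer: 99 degrees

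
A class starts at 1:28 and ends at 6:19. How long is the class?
From 1:28 to 6:19:
(6 x 60 + 19) - (1 x 60 + 28) = 379 - 88 = 291 minutes
= 4 hours and 51 minutes

Final answer: 4 hours and 51 minutes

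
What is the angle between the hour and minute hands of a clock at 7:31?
Hour hand position: 7 x 30 + 31 x 0.5 = 225.5 degrees
Minute hand position: 31 x 6 = 186 degrees
Difference: |225.5 - 186| = 39.5 degrees
The angle between the hands is 39.5 degrees

Final answer: 39.5 degrees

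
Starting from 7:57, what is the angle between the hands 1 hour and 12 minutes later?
First find the time 1 hour and 12 minutes after 7:57.
Total minutes: 7 x 60 + 57 + 1 x 60 + 12 = 549.
549 mod 720 = 549 minutes = 9:09.
Now compute the angle at 9:09:
Hour hand: 9 x 30 + 9 x 0.5 = 274.5 degrees
Minute hand: 9 x 6 = 54 degrees
Difference: |274.5 - 54| = 220.5 degrees
Smaller angle: 360 - 220.5 = 139.5 degrees

Final answer: 139.5 degrees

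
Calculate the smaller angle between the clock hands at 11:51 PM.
Hour hand position: 11 x 30 + 51 x 0.5 = 355.5 degrees
Minute hand position: 51 x 6 = 306 degrees
Difference: |355.5 - 306| = 49.5 degrees
The angle between the hands is 49.5 degrees

Final answer: 49.5 degrees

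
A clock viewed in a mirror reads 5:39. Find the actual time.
Reflection across the vertical (12-6) axis maps a hand at angle A degrees to (360 - A) degrees, which sends a reading of T minutes past 12:00 to (720 - T) minutes past 12:00.
Mirror reads 5:39 = 339 minutes past 12:00.
Actual time: (720 - 339) mod 720 = 381 minutes = 6:21.

Final answer: 6:21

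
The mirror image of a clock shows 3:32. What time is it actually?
Reflection across the vertical (12-6) axis maps a hand at angle A degrees to (360 - A) degrees, which sends a reading of T minutes past 12:00 to (720 - T) minutes past 12:00.
Mirror reads 3:32 = 212 minutes past 12:00.
Actual time: (720 - 212) mod 720 = 508 minutes = 8:28.

Final answer: 8:28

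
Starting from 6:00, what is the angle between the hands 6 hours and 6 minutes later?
First find the time 6 hours and 6 minutes after 6:00.
Total minutes: 6 x 60 + 0 + 6 x 60 + 6 = 726.
726 mod 720 = 6 minutes = 12:06.
Now compute the angle at 12:06:
Hour hand: 0 x 30 + 6 x 0.5 = 3 degrees
Minute hand: 6 x 6 = 36 degrees
Difference: |3 - 36| = 33 degrees
The angle is 33 degrees

Final answer: 33 degrees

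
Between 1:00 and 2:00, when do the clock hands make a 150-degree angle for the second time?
At t minutes past 1:00, the hour hand is at 30 x 1 + 0.5t degrees and the minute hand is at 6t degrees.
The smaller angle between them is 150 degrees when |30H - 5.5t| = 150 or |30H - 5.5t| = 210.
With H = 1, solve 30 x 1 - 5.5t = +/- target for each target:
  t = (30 x 1 - 150) / 5.5 = -21.82 (outside (0, 60))
  t = (30 x 1 + 150) / 5.5 = 32.73
  t = (30 x 1 - 210) / 5.5 = -32.73 (outside (0, 60))
  t = (30 x 1 + 210) / 5.5 = 43.64
Valid solutions in (0, 60): {32.73, 43.64} minutes.
The second occurrence is t = 43.64 minutes.
The hands form a 150-degree angle at 43.64 minutes past 1:00.

Final answer: 43.64 minutes past 1:00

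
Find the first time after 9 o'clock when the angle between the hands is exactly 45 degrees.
At t minutes past 9:00, the hour hand is at 30 x 9 + 0.5t degrees and the minute hand is at 6t degrees.
The smaller angle between them is 45 degrees when |30H - 5.5t| = 45 or |30H - 5.5t| = 315.
With H = 9, solve 30 x 9 - 5.5t = +/- target for each target:
  t = (30 x 9 - 45) / 5.5 = 40.91
  t = (30 x 9 + 45) / 5.5 = 57.27
  t = (30 x 9 - 315) / 5.5 = -8.18 (outside (0, 60))
  t = (30 x 9 + 315) / 5.5 = 106.36 (outside (0, 60))
Valid solutions in (0, 60): {40.91, 57.27} minutes.
The first occurrence is t = 40.91 minutes.
The hands form a 45-degree angle at 40.91 minutes past 9:00.

Final answer: 40.91 minutes past 9:00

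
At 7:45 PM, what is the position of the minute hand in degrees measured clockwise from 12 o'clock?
The minute hand moves 6 degrees per minute.
At 7:45: 45 x 6 = 270 degrees

Final answer: 270 degrees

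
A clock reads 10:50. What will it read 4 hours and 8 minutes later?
Starting time: 10:50
Adding 8 minutes to 50 minutes: 50 + 8 = 58 minutes
Adding 4 hours: 10 + 4 = 14 - 12 = 2
Final time: 2:58

Final answer: 2:58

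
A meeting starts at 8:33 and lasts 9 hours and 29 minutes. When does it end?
Starting time: 8:33
Adding 29 minutes to 33 minutes: 33 + 29 = 62 minutes = 1 hour and 2 minutes
Adding 9 hours: 8 + 9 + 1 (carry) = 18 - 12 = 6
Final time: 6:02

Final answer: 6:02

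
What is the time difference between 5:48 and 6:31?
From 5:48 to 6:31:
(6 x 60 + 31) - (5 x 60 + 48) = 391 - 348 = 43 minutes
= 43 minutes

Final answer: 43 minutes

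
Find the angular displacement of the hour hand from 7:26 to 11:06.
The hour hand moves 0.5 degrees per minute.
Time elapsed: 11:06 - 7:26 = 220 minutes
Angular displacement: 220 x 0.5 = 110 degrees

Final answer: 110 degrees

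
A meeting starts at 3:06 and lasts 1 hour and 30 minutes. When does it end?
Starting time: 3:06
Adding 30 minutes to 6 minutes: 6 + 30 = 36 minutes
Adding 1 hour: 3 + 1 = 4
Final time: 4:36

Final answer: 4:36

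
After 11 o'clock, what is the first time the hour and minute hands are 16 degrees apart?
At t minutes past 11:00, the hour hand is at 30 x 11 + 0.5t degrees and the minute hand is at 6t degrees.
The smaller angle between them is 16 degrees when |30H - 5.5t| = 16 or |30H - 5.5t| = 344.
With H = 11, solve 30 x 11 - 5.5t = +/- target for each target:
  t = (30 x 11 - 16) / 5.5 = 57.09
  t = (30 x 11 + 16) / 5.5 = 62.91 (outside (0, 60))
  t = (30 x 11 - 344) / 5.5 = -2.55 (outside (0, 60))
  t = (30 x 11 + 344) / 5.5 = 122.55 (outside (0, 60))
Valid solutions in (0, 60): {57.09} minutes.
The first occurrence is t = 57.09 minutes.
The hands form a 16-degree angle at 57.09 minutes past 11:00.

Final answer: 57.09 minutes past 11:00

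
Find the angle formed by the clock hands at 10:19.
Hour hand position: 10 x 30 + 19 x 0.5 = 309.5 degrees
Minute hand position: 19 x 6 = 114 degrees
Difference: |309.5 - 114| = 195.5 degrees
Since 195.5 > 180, the smaller angle is 360 - 195.5 = 164.5 degrees

Final answer: 164.5 degrees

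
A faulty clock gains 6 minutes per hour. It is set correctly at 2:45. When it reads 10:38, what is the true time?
For every 60 true minutes, the faulty clock advances 66 minutes, so 1 faulty-clock minute corresponds to 60/66 true minutes.
From 2:45 to 10:38 on the faulty dial is 473 minutes.
True elapsed: 473 x 60/66 = 430 minutes = 7 hours and 10 minutes.
True time: 2:45 + 7 hours and 10 minutes = 9:55.

Final answer: 9:55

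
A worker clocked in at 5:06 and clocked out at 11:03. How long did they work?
From 5:06 to 11:03:
(11 x 60 + 3) - (5 x 60 + 6) = 663 - 306 = 357 minutes
= 5 hours and 57 minutes

Final answer: 5 hours and 57 minutes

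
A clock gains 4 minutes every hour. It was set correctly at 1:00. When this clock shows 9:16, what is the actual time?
For every 60 true minutes, the faulty clock advances 64 minutes, so 1 faulty-clock minute corresponds to 60/64 true minutes.
From 1:00 to 9:16 on the faulty dial is 496 minutes.
True elapsed: 496 x 60/64 = 465 minutes = 7 hours and 45 minutes.
True time: 1:00 + 7 hours and 45 minutes = 8:45.

Final answer: 8:45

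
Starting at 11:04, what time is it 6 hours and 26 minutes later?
Starting time: 11:04
Adding 26 minutes to 4 minutes: 4 + 26 = 30 minutes
Adding 6 hours: 11 + 6 = 17 - 12 = 5
Final time: 5:30

Final answer: 5:30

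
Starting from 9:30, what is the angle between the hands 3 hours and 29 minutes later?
First find the time 3 hours and 29 minutes after 9:30.
Total minutes: 9 x 60 + 30 + 3 x 60 + 29 = 779.
779 mod 720 = 59 minutes = 12:59.
Now compute the angle at 12:59:
Hour hand: 0 x 30 + 59 x 0.5 = 29.5 degrees
Minute hand: 59 x 6 = 354 degrees
Difference: |29.5 - 354| = 324.5 degrees
Smaller angle: 360 - 324.5 = 35.5 degrees

Final answer: 35.5 degrees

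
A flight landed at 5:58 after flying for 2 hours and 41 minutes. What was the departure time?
Starting time: 5:58 = 358 total minutes past 12:00
Subtracting: 2 hours and 41 minutes = 161 minutes
358 - 161 = 197 minutes
= 3 hours and 17 minutes past 12:00 = 3:17

Final answer: 3:17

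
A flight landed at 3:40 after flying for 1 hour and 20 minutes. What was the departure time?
Starting time: 3:40 = 220 total minutes past 12:00
Subtracting: 1 hour and 20 minutes = 80 minutes
220 - 80 = 140 minutes
= 2 hours and 20 minutes past 12:00 = 2:20

Final answer: 2:20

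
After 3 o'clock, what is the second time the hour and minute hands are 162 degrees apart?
At t minutes past 3:00, the hour hand is at 30 x 3 + 0.5t degrees and the minute hand is at 6t degrees.
The smaller angle between them is 162 degrees when |30H - 5.5t| = 162 or |30H - 5.5t| = 198.
With H = 3, solve 30 x 3 - 5.5t = +/- target for each target:
  t = (30 x 3 - 162) / 5.5 = -13.09 (outside (0, 60))
  t = (30 x 3 + 162) / 5.5 = 45.82
  t = (30 x 3 - 198) / 5.5 = -19.64 (outside (0, 60))
  t = (30 x 3 + 198) / 5.5 = 52.36
Valid solutions in (0, 60): {45.82, 52.36} minutes.
The second occurrence is t = 52.36 minutes.
The hands form a 162-degree angle at 52.36 minutes past 3:00.

Final answer: 52.36 minutes past 3:00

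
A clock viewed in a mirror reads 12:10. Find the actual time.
Reflection across the vertical (12-6) axis maps a hand at angle A degrees to (360 - A) degrees, which sends a reading of T minutes past 12:00 to (720 - T) minutes past 12:00.
Mirror reads 12:10 = 10 minutes past 12:00.
Actual time: (720 - 10) mod 720 = 710 minutes = 11:50.

Final answer: 11:50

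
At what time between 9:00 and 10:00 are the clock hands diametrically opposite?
For hands to be 180 degrees apart: |30H - 5.5t| = 180
With H = 9: t = (30 x 9 + 180)/5.5 = 81.82 or t = (30 x 9 - 180)/5.5 = 16.36
First valid solution (0 < t < 60): t = 16.36 minutes
The hands are opposite at 16.36 minutes past 9:00.

Final answer: 16.36 minutes past 9:00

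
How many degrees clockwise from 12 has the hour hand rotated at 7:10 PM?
The hour hand moves 30 degrees per hour and 0.5 degrees per minute.
At 7:10: (7) x 30 + 10 x 0.5 = 210 + 5 = 215 degrees

Final answer: 215 degrees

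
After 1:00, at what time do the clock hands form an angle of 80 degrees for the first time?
At t minutes past 1:00, the hour hand is at 30 x 1 + 0.5t degrees and the minute hand is at 6t degrees.
The smaller angle between them is 80 degrees when |30H - 5.5t| = 80 or |30H - 5.5t| = 280.
With H = 1, solve 30 x 1 - 5.5t = +/- target for each target:
  t = (30 x 1 - 80) / 5.5 = -9.09 (outside (0, 60))
  t = (30 x 1 + 80) / 5.5 = 20
  t = (30 x 1 - 280) / 5.5 = -45.45 (outside (0, 60))
  t = (30 x 1 + 280) / 5.5 = 56.36
Valid solutions in (0, 60): {20, 56.36} minutes.
The first occurrence is t = 20 minutes.
The hands form a 80-degree angle at 20 minutes past 1:00.

Final answer: 20 minutes past 1:00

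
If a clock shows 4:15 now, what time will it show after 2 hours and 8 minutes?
Starting time: 4:15
Adding 8 minutes to 15 minutes: 15 + 8 = 23 minutes
Adding 2 hours: 4 + 2 = 6
Final time: 6:23

Final answer: 6:23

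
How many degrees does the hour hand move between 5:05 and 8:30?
The hour hand moves 0.5 degrees per minute.
Time elapsed: 8:30 - 5:05 = 205 minutes
Angular displacement: 205 x 0.5 = 102.5 degrees

Final answer: 102.5 degrees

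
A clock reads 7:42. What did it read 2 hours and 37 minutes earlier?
Starting time: 7:42 = 462 total minutes past 12:00
Subtracting: 2 hours and 37 minutes = 157 minutes
462 - 157 = 305 minutes
= 5 hours and 5 minutes past 12:00 = 5:05

Final answer: 5:05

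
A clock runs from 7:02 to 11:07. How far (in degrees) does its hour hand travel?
The hour hand moves 0.5 degrees per minute.
Time elapsed: 11:07 - 7:02 = 245 minutes
Angular displacement: 245 x 0.5 = 122.5 degrees

Final answer: 122.5 degrees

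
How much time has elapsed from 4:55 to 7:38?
From 4:55 to 7:38:
(7 x 60 + 38) - (4 x 60 + 55) = 458 - 295 = 163 minutes
= 2 hours and 43 minutes

Final answer: 2 hours and 43 minutes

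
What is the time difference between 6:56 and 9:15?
From 6:56 to 9:15:
(9 x 60 + 15) - (6 x 60 + 56) = 555 - 416 = 139 minutes
= 2 hours and 19 minutes

Final answer: 2 hours and 19 minutes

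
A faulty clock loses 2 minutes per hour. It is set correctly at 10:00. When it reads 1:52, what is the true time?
For every 60 true minutes, the faulty clock advances 58 minutes, so 1 faulty-clock minute corresponds to 60/58 true minutes.
From 10:00 to 1:52 on the faulty dial is 232 minutes.
True elapsed: 232 x 60/58 = 240 minutes = 4 hours.
True time: 10:00 + 4 hours = 2:00.

Final answer: 2:00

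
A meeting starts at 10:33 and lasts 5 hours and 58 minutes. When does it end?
Starting time: 10:33
Adding 58 minutes to 33 minutes: 33 + 58 = 91 minutes = 1 hour and 31 minutes
Adding 5 hours: 10 + 5 + 1 (carry) = 16 - 12 = 4
Final time: 4:31

Final answer: 4:31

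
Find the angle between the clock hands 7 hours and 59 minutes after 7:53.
First find the time 7 hours and 59 minutes after 7:53.
Total minutes: 7 x 60 + 53 + 7 x 60 + 59 = 952.
952 mod 720 = 232 minutes = 3:52.
Now compute the angle at 3:52:
Hour hand: 3 x 30 + 52 x 0.5 = 116 degrees
Minute hand: 52 x 6 = 312 degrees
Difference: |116 - 312| = 196 degrees
Smaller angle: 360 - 196 = 164 degrees

Final answer: 164 degrees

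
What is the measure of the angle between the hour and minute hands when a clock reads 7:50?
Hour hand position: 7 x 30 + 50 x 0.5 = 235 degrees
Minute hand position: 50 x 6 = 300 degrees
Difference: |235 - 300| = 65 degrees
The angle between the hands is 65 degrees

Final answer: 65 degrees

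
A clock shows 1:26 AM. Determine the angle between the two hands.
Hour hand position: 1 x 30 + 26 x 0.5 = 43 degrees
Minute hand position: 26 x 6 = 156 degrees
Difference: |43 - 156| = 113 degrees
The angle between the hands is 113 degrees

Final answer: 113 degrees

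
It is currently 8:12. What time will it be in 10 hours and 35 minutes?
Starting time: 8:12
Adding 35 minutes to 12 minutes: 12 + 35 = 47 minutes
Adding 10 hours: 8 + 10 = 18 - 12 = 6
Final time: 6:47

Final answer: 6:47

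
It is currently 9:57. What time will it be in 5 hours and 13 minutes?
Starting time: 9:57
Adding 13 minutes to 57 minutes: 57 + 13 = 70 minutes = 1 hour and 10 minutes
Adding 5 hours: 9 + 5 + 1 (carry) = 15 - 12 = 3
Final time: 3:10

Final answer: 3:10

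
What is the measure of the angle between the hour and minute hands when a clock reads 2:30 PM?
Hour hand position: 2 x 30 + 30 x 0.5 = 75 degrees
Minute hand position: 30 x 6 = 180 degrees
Difference: |75 - 180| = 105 degrees
The angle between the hands is 105 degrees

Final answer: 105 degrees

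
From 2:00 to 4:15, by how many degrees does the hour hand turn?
The hour hand moves 0.5 degrees per minute.
Time elapsed: 4:15 - 2:00 = 135 minutes
Angular displacement: 135 x 0.5 = 67.5 degrees

Final answer: 67.5 degrees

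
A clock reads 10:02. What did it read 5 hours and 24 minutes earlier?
Starting time: 10:02 = 602 total minutes past 12:00
Subtracting: 5 hours and 24 minutes = 324 minutes
602 - 324 = 278 minutes
= 4 hours and 38 minutes past 12:00 = 4:38

Final answer: 4:38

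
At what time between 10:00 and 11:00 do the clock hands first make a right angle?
At t minutes past 10:00, the hour hand is at 30 x 10 + 0.5t degrees and the minute hand is at 6t degrees.
The smaller angle between them is 90 degrees when |30H - 5.5t| = 90 or |30H - 5.5t| = 270.
With H = 10, solve 30 x 10 - 5.5t = +/- target for each target:
  t = (30 x 10 - 90) / 5.5 = 38.18
  t = (30 x 10 + 90) / 5.5 = 70.91 (outside (0, 60))
  t = (30 x 10 - 270) / 5.5 = 5.45
  t = (30 x 10 + 270) / 5.5 = 103.64 (outside (0, 60))
Valid solutions in (0, 60): {5.45, 38.18} minutes.
First occurrence: t = 5.45 minutes.
The hands are at right angles at 5.45 minutes past 10:00.

Final answer: 5.45 minutes past 10:00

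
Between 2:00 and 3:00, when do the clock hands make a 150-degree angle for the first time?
At t minutes past 2:00, the hour hand is at 30 x 2 + 0.5t degrees and the minute hand is at 6t degrees.
The smaller angle between them is 150 degrees when |30H - 5.5t| = 150 or |30H - 5.5t| = 210.
With H = 2, solve 30 x 2 - 5.5t = +/- target for each target:
  t = (30 x 2 - 150) / 5.5 = -16.36 (outside (0, 60))
  t = (30 x 2 + 150) / 5.5 = 38.18
  t = (30 x 2 - 210) / 5.5 = -27.27 (outside (0, 60))
  t = (30 x 2 + 210) / 5.5 = 49.09
Valid solutions in (0, 60): {38.18, 49.09} minutes.
The first occurrence is t = 38.18 minutes.
The hands form a 150-degree angle at 38.18 minutes past 2:00.

Final answer: 38.18 minutes past 2:00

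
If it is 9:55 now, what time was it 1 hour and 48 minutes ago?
Starting time: 9:55 = 595 total minutes past 12:00
Subtracting: 1 hour and 48 minutes = 108 minutes
595 - 108 = 487 minutes
= 8 hours and 7 minutes past 12:00 = 8:07

Final answer: 8:07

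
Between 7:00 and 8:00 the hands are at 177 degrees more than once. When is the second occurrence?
At t minutes past 7:00, the hour hand is at 30 x 7 + 0.5t degrees and the minute hand is at 6t degrees.
The smaller angle between them is 177 degrees when |30H - 5.5t| = 177 or |30H - 5.5t| = 183.
With H = 7, solve 30 x 7 - 5.5t = +/- target for each target:
  t = (30 x 7 - 177) / 5.5 = 6
  t = (30 x 7 + 177) / 5.5 = 70.36 (outside (0, 60))
  t = (30 x 7 - 183) / 5.5 = 4.91
  t = (30 x 7 + 183) / 5.5 = 71.45 (outside (0, 60))
Valid solutions in (0, 60): {4.91, 6} minutes.
The second occurrence is t = 6 minutes.
The hands form a 177-degree angle at 6 minutes past 7:00.

Final answer: 6 minutes past 7:00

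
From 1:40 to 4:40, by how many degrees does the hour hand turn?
The hour hand moves 0.5 degrees per minute.
Time elapsed: 4:40 - 1:40 = 180 minutes
Angular displacement: 180 x 0.5 = 90 degrees

Final answer: 90 degrees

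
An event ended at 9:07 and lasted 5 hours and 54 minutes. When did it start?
Starting time: 9:07 = 547 total minutes past 12:00
Subtracting: 5 hours and 54 minutes = 354 minutes
547 - 354 = 193 minutes
= 3 hours and 13 minutes past 12:00 = 3:13

Final answer: 3:13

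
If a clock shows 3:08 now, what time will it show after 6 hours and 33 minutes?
Starting time: 3:08
Adding 33 minutes to 8 minutes: 8 + 33 = 41 minutes
Adding 6 hours: 3 + 6 = 9
Final time: 9:41

Final answer: 9:41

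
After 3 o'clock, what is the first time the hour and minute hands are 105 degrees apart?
At t minutes past 3:00, the hour hand is at 30 x 3 + 0.5t degrees and the minute hand is at 6t degrees.
The smaller angle between them is 105 degrees when |30H - 5.5t| = 105 or |30H - 5.5t| = 255.
With H = 3, solve 30 x 3 - 5.5t = +/- target for each target:
  t = (30 x 3 - 105) / 5.5 = -2.73 (outside (0, 60))
  t = (30 x 3 + 105) / 5.5 = 35.45
  t = (30 x 3 - 255) / 5.5 = -30 (outside (0, 60))
  t = (30 x 3 + 255) / 5.5 = 62.73 (outside (0, 60))
Valid solutions in (0, 60): {35.45} minutes.
The first occurrence is t = 35.45 minutes.
The hands form a 105-degree angle at 35.45 minutes past 3:00.

Final answer: 35.45 minutes past 3:00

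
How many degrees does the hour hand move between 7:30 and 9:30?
The hour hand moves 0.5 degrees per minute.
Time elapsed: 9:30 - 7:30 = 120 minutes
Angular displacement: 120 x 0.5 = 60 degrees

Final answer: 60 degrees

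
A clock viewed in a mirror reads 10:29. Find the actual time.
Reflection across the vertical (12-6) axis maps a hand at angle A degrees to (360 - A) degrees, which sends a reading of T minutes past 12:00 to (720 - T) minutes past 12:00.
Mirror reads 10:29 = 629 minutes past 12:00.
Actual time: (720 - 629) mod 720 = 91 minutes = 1:31.

Final answer: 1:31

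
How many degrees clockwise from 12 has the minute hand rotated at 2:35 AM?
The minute hand moves 6 degrees per minute.
At 2:35: 35 x 6 = 210 degrees

Final answer: 210 degrees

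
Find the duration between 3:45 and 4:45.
From 3:45 to 4:45:
(4 x 60 + 45) - (3 x 60 + 45) = 285 - 225 = 60 minutes
= 1 hour

Final answer: 1 hour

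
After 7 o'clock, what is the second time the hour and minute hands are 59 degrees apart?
At t minutes past 7:00, the hour hand is at 30 x 7 + 0.5t degrees and the minute hand is at 6t degrees.
The smaller angle between them is 59 degrees when |30H - 5.5t| = 59 or |30H - 5.5t| = 301.
With H = 7, solve 30 x 7 - 5.5t = +/- target for each target:
  t = (30 x 7 - 59) / 5.5 = 27.45
  t = (30 x 7 + 59) / 5.5 = 48.91
  t = (30 x 7 - 301) / 5.5 = -16.55 (outside (0, 60))
  t = (30 x 7 + 301) / 5.5 = 92.91 (outside (0, 60))
Valid solutions in (0, 60): {27.45, 48.91} minutes.
The second occurrence is t = 48.91 minutes.
The hands form a 59-degree angle at 48.91 minutes past 7:00.

Final answer: 48.91 minutes past 7:00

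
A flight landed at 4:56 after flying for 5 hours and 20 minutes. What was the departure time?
Starting time: 4:56 = 296 total minutes past 12:00
Subtracting: 5 hours and 20 minutes = 320 minutes
296 - 320 = -24 (negative, add 12 hours = 720) = 696 minutes
= 11 hours and 36 minutes past 12:00 = 11:36

Final answer: 11:36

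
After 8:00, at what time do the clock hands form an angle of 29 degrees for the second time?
At t minutes past 8:00, the hour hand is at 30 x 8 + 0.5t degrees and the minute hand is at 6t degrees.
The smaller angle between them is 29 degrees when |30H - 5.5t| = 29 or |30H - 5.5t| = 331.
With H = 8, solve 30 x 8 - 5.5t = +/- target for each target:
  t = (30 x 8 - 29) / 5.5 = 38.36
  t = (30 x 8 + 29) / 5.5 = 48.91
  t = (30 x 8 - 331) / 5.5 = -16.55 (outside (0, 60))
  t = (30 x 8 + 331) / 5.5 = 103.82 (outside (0, 60))
Valid solutions in (0, 60): {38.36, 48.91} minutes.
The second occurrence is t = 48.91 minutes.
The hands form a 29-degree angle at 48.91 minutes past 8:00.

Final answer: 48.91 minutes past 8:00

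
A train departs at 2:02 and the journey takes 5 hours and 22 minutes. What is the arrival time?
Starting time: 2:02
Adding 22 minutes to 2 minutes: 2 + 22 = 24 minutes
Adding 5 hours: 2 + 5 = 7
Final time: 7:24

Final answer: 7:24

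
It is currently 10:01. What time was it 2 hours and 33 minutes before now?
Starting time: 10:01 = 601 total minutes past 12:00
Subtracting: 2 hours and 33 minutes = 153 minutes
601 - 153 = 448 minutes
= 7 hours and 28 minutes past 12:00 = 7:28

Final answer: 7:28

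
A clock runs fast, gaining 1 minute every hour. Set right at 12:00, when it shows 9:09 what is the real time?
For every 60 true minutes, the faulty clock advances 61 minutes, so 1 faulty-clock minute corresponds to 60/61 true minutes.
From 12:00 to 9:09 on the faulty dial is 549 minutes.
True elapsed: 549 x 60/61 = 540 minutes = 9 hours.
True time: 12:00 + 9 hours = 9:00.

Final answer: 9:00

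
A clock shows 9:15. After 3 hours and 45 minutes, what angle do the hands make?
First find the time 3 hours and 45 minutes after 9:15.
Total minutes: 9 x 60 + 15 + 3 x 60 + 45 = 780.
780 mod 720 = 60 minutes = 1:00.
Now compute the angle at 1:00:
Hour hand: 1 x 30 + 0 x 0.5 = 30 degrees
Minute hand: 0 x 6 = 0 degrees
Difference: |30 - 0| = 30 degrees
The angle is 30 degrees

Final answer: 30 degrees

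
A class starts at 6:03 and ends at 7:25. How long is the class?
From 6:03 to 7:25:
(7 x 60 + 25) - (6 x 60 + 3) = 445 - 363 = 82 minutes
= 1 hour and 22 minutes

Final answer: 1 hour and 22 minutes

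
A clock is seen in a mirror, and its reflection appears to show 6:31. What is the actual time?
Reflection across the vertical (12-6) axis maps a hand at angle A degrees to (360 - A) degrees, which sends a reading of T minutes past 12:00 to (720 - T) minutes past 12:00.
Mirror reads 6:31 = 391 minutes past 12:00.
Actual time: (720 - 391) mod 720 = 329 minutes = 5:29.

Final answer: 5:29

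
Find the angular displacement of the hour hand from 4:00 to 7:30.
The hour hand moves 0.5 degrees per minute.
Time elapsed: 7:30 - 4:00 = 210 minutes
Angular displacement: 210 x 0.5 = 105 degrees

Final answer: 105 degrees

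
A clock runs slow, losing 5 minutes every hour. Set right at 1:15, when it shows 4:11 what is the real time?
For every 60 true minutes, the faulty clock advances 55 minutes, so 1 faulty-clock minute corresponds to 60/55 true minutes.
From 1:15 to 4:11 on the faulty dial is 176 minutes.
True elapsed: 176 x 60/55 = 192 minutes = 3 hours and 12 minutes.
True time: 1:15 + 3 hours and 12 minutes = 4:27.

Final answer: 4:27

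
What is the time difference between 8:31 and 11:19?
From 8:31 to 11:19:
(11 x 60 + 19) - (8 x 60 + 31) = 679 - 511 = 168 minutes
= 2 hours and 48 minutes

Final answer: 2 hours and 48 minutes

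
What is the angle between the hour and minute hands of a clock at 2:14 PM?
Hour hand position: 2 x 30 + 14 x 0.5 = 67 degrees
Minute hand position: 14 x 6 = 84 degrees
Difference: |67 - 84| = 17 degrees
The angle between the hands is 17 degrees

Final answer: 17 degrees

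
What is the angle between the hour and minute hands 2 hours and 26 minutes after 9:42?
First find the time 2 hours and 26 minutes after 9:42.
Total minutes: 9 x 60 + 42 + 2 x 60 + 26 = 728.
728 mod 720 = 8 minutes = 12:08.
Now compute the angle at 12:08:
Hour hand: 0 x 30 + 8 x 0.5 = 4 degrees
Minute hand: 8 x 6 = 48 degrees
Difference: |4 - 48| = 44 degrees
The angle is 44 degrees

Final answer: 44 degrees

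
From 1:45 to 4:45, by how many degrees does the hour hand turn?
The hour hand moves 0.5 degrees per minute.
Time elapsed: 4:45 - 1:45 = 180 minutes
Angular displacement: 180 x 0.5 = 90 degrees

Final answer: 90 degrees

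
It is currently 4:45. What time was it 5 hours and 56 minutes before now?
Starting time: 4:45 = 285 total minutes past 12:00
Subtracting: 5 hours and 56 minutes = 356 minutes
285 - 356 = -71 (negative, add 12 hours = 720) = 649 minutes
= 10 hours and 49 minutes past 12:00 = 10:49

Final answer: 10:49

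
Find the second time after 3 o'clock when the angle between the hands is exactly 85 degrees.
At t minutes past 3:00, the hour hand is at 30 x 3 + 0.5t degrees and the minute hand is at 6t degrees.
The smaller angle between them is 85 degrees when |30H - 5.5t| = 85 or |30H - 5.5t| = 275.
With H = 3, solve 30 x 3 - 5.5t = +/- target for each target:
  t = (30 x 3 - 85) / 5.5 = 0.91
  t = (30 x 3 + 85) / 5.5 = 31.82
  t = (30 x 3 - 275) / 5.5 = -33.64 (outside (0, 60))
  t = (30 x 3 + 275) / 5.5 = 66.36 (outside (0, 60))
Valid solutions in (0, 60): {0.91, 31.82} minutes.
The second occurrence is t = 31.82 minutes.
The hands form a 85-degree angle at 31.82 minutes past 3:00.

Final answer: 31.82 minutes past 3:00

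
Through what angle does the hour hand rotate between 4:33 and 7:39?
The hour hand moves 0.5 degrees per minute.
Time elapsed: 7:39 - 4:33 = 186 minutes
Angular displacement: 186 x 0.5 = 93 degrees

Final answer: 93 degrees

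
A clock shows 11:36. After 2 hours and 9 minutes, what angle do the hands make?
First find the time 2 hours and 9 minutes after 11:36.
Total minutes: 11 x 60 + 36 + 2 x 60 + 9 = 825.
825 mod 720 = 105 minutes = 1:45.
Now compute the angle at 1:45:
Hour hand: 1 x 30 + 45 x 0.5 = 52.5 degrees
Minute hand: 45 x 6 = 270 degrees
Difference: |52.5 - 270| = 217.5 degrees
Smaller angle: 360 - 217.5 = 142.5 degrees

Final answer: 142.5 degrees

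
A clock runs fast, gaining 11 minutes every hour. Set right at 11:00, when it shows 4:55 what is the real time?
For every 60 true minutes, the faulty clock advances 71 minutes, so 1 faulty-clock minute corresponds to 60/71 true minutes.
From 11:00 to 4:55 on the faulty dial is 355 minutes.
True elapsed: 355 x 60/71 = 300 minutes = 5 hours.
True time: 11:00 + 5 hours = 4:00.

Final answer: 4:00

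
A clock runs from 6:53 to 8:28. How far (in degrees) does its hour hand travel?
The hour hand moves 0.5 degrees per minute.
Time elapsed: 8:28 - 6:53 = 95 minutes
Angular displacement: 95 x 0.5 = 47.5 degrees

Final answer: 47.5 degrees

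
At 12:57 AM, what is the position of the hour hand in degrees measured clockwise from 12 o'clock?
The hour hand moves 30 degrees per hour and 0.5 degrees per minute.
At 12:57: (0) x 30 + 57 x 0.5 = 0 + 28.5 = 28.5 degrees

Final answer: 28.5 degrees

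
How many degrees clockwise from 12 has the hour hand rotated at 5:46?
The hour hand moves 30 degrees per hour and 0.5 degrees per minute.
At 5:46: (5) x 30 + 46 x 0.5 = 150 + 23 = 173 degrees

Final answer: 173 degrees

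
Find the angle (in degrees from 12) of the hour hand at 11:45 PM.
The hour hand moves 30 degrees per hour and 0.5 degrees per minute.
At 11:45: (11) x 30 + 45 x 0.5 = 330 + 22.5 = 352.5 degrees

Final answer: 352.5 degrees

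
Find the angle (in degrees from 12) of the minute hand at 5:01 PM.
The minute hand moves 6 degrees per minute.
At 5:01: 1 x 6 = 6 degrees

Final answer: 6 degrees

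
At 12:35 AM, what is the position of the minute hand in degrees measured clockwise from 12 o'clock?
The minute hand moves 6 degrees per minute.
At 12:35: 35 x 6 = 210 degrees

Final answer: 210 degrees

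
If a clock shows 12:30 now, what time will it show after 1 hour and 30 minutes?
Starting time: 12:30
Adding 30 minutes to 30 minutes: 30 + 30 = 60 minutes = 1 hour
Adding 1 hour: 12 + 1 + 1 (carry) = 14 - 12 = 2
Final time: 2:00

Final answer: 2:00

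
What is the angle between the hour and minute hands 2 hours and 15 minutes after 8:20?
First find the time 2 hours and 15 minutes after 8:20.
Total minutes: 8 x 60 + 20 + 2 x 60 + 15 = 635.
635 mod 720 = 635 minutes = 10:35.
Now compute the angle at 10:35:
Hour hand: 10 x 30 + 35 x 0.5 = 317.5 degrees
Minute hand: 35 x 6 = 210 degrees
Difference: |317.5 - 210| = 107.5 degrees
The angle is 107.5 degrees

Final answer: 107.5 degrees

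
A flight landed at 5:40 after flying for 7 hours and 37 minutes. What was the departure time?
Starting time: 5:40 = 340 total minutes past 12:00
Subtracting: 7 hours and 37 minutes = 457 minutes
340 - 457 = -117 (negative, add 12 hours = 720) = 603 minutes
= 10 hours and 3 minutes past 12:00 = 10:03

Final answer: 10:03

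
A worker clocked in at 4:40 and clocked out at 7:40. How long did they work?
From 4:40 to 7:40:
(7 x 60 + 40) - (4 x 60 + 40) = 460 - 280 = 180 minutes
= 3 hours

Final answer: 3 hours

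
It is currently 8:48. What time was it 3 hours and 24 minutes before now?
Starting time: 8:48 = 528 total minutes past 12:00
Subtracting: 3 hours and 24 minutes = 204 minutes
528 - 204 = 324 minutes
= 5 hours and 24 minutes past 12:00 = 5:24

Final answer: 5:24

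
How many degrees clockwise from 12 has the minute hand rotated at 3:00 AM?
The minute hand moves 6 degrees per minute.
At 3:00: 0 x 6 = 0 degrees

Final answer: 0 degrees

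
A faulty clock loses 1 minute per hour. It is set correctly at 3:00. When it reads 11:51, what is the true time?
For every 60 true minutes, the faulty clock advances 59 minutes, so 1 faulty-clock minute corresponds to 60/59 true minutes.
From 3:00 to 11:51 on the faulty dial is 531 minutes.
True elapsed: 531 x 60/59 = 540 minutes = 9 hours.
True time: 3:00 + 9 hours = 12:00.

Final answer: 12:00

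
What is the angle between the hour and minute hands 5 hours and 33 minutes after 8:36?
First find the time 5 hours and 33 minutes after 8:36.
Total minutes: 8 x 60 + 36 + 5 x 60 + 33 = 849.
849 mod 720 = 129 minutes = 2:09.
Now compute the angle at 2:09:
Hour hand: 2 x 30 + 9 x 0.5 = 64.5 degrees
Minute hand: 9 x 6 = 54 degrees
Difference: |64.5 - 54| = 10.5 degrees
The angle is 10.5 degrees

Final answer: 10.5 degrees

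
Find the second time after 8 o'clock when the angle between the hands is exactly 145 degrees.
At t minutes past 8:00, the hour hand is at 30 x 8 + 0.5t degrees and the minute hand is at 6t degrees.
The smaller angle between them is 145 degrees when |30H - 5.5t| = 145 or |30H - 5.5t| = 215.
With H = 8, solve 30 x 8 - 5.5t = +/- target for each target:
  t = (30 x 8 - 145) / 5.5 = 17.27
  t = (30 x 8 + 145) / 5.5 = 70 (outside (0, 60))
  t = (30 x 8 - 215) / 5.5 = 4.55
  t = (30 x 8 + 215) / 5.5 = 82.73 (outside (0, 60))
Valid solutions in (0, 60): {4.55, 17.27} minutes.
The second occurrence is t = 17.27 minutes.
The hands form a 145-degree angle at 17.27 minutes past 8:00.

Final answer: 17.27 minutes past 8:00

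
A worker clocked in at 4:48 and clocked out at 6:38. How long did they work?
From 4:48 to 6:38:
(6 x 60 + 38) - (4 x 60 + 48) = 398 - 288 = 110 minutes
= 1 hour and 50 minutes

Final answer: 1 hour and 50 minutes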